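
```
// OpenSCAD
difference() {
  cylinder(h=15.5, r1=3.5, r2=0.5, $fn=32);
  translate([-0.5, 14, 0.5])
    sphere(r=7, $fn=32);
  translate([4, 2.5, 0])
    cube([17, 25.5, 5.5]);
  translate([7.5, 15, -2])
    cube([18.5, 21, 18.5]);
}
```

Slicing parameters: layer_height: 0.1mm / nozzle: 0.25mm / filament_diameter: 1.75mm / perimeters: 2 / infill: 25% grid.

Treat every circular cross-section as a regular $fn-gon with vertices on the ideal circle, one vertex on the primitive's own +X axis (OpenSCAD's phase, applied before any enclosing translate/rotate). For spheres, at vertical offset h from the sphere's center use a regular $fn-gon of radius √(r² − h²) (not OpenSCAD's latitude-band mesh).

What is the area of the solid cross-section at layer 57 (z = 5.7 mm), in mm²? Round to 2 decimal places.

At z = 5.7 mm: the cone contributes a regular 32-gon of circumradius 2.397 (interpolated between r1=3.5 and r2=0.5 at t=0.368) (area = (32/2)·2.397²·sin(360°/32) = 17.93 mm²); the r=7 sphere at (-0.5, 14) contributes a regular 32-gon of circumradius √(7²−5.2²) = 4.686 (area = (32/2)·4.686²·sin(360°/32) = 68.55 mm²); the cube at (4, 2.5) is not intersected at this z (z outside [0, 5.5]); the cube at (7.5, 15) is present — its section is the full 18.5×21 rectangle (area 388.50 mm²); After the difference (first − rest): starting from the cone (17.93 mm²), the r=7 sphere at (-0.5, 14) misses the remaining region (no effect); the 18.5×21 cube at (7.5, 15) misses the remaining region (no effect) — area = 17.93 mm². Overall, the cross-section is a single solid region. Net area = 17.93 mm².

17.93 mm²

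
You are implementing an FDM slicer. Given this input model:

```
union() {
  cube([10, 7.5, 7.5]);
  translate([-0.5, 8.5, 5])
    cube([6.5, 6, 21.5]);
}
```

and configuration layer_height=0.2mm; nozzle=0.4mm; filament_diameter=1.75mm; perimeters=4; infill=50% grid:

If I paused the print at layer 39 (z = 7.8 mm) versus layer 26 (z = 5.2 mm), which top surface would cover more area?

Layer 39 (z = 7.8): the cube does not reach this height (z outside [0, 7.5]); the cube at (-0.5, 8.5) is present — its section is the full 6.5×6 rectangle (area 39.00 mm²); Taking the union: only the 6.5×6 cube at (-0.5, 8.5) is present, so the union is just that shape — area = 39.00 mm². So its area = 39.00 mm². Layer 26 (z = 5.2): the cube is present — its section is the full 10×7.5 rectangle (area 75.00 mm²); the cube at (-0.5, 8.5) is present — its section is the full 6.5×6 rectangle (area 39.00 mm²); Merging all regions: the 2 present regions are separate (no shared area or edge), so areas and boundary lengths simply add and each stays a separate island — area = 114.00 mm². So its area = 114.00 mm². Layer 26 is larger (114.00 vs 39.00 mm²).

layer 26 (z = 5.2 mm)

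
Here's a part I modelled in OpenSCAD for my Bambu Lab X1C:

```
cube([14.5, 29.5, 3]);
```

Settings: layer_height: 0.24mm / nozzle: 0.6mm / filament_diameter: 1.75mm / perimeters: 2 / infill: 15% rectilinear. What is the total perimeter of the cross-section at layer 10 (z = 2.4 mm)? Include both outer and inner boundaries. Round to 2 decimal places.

At z = 2.4 mm: the cube (footprint 14.5×29.5) is included at this height (perimeter 88.00 mm). Overall, the cross-section is a single solid region. Total boundary length (outer) = 88.00 mm.

88.00 mm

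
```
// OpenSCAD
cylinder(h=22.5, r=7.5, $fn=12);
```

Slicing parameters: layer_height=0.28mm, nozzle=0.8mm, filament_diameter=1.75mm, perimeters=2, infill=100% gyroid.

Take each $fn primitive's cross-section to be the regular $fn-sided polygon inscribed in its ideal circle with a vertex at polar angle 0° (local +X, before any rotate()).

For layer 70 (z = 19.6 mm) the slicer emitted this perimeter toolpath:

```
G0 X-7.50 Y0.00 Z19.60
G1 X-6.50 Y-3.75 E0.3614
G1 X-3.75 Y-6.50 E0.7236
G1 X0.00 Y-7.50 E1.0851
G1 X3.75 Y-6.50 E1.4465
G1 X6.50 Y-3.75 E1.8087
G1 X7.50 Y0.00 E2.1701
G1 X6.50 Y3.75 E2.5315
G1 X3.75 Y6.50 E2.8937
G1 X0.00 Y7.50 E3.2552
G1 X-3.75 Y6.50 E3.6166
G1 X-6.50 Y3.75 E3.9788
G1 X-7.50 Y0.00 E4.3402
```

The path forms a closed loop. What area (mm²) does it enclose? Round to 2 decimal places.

168.88 mm²

Apply the shoelace formula to the sequence of (X, Y) vertices; enclosed area = 168.88 mm².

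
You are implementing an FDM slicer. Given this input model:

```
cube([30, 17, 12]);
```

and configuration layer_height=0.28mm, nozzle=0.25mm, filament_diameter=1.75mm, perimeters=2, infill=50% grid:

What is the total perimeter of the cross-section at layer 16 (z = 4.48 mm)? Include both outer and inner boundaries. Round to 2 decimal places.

94.00 mm

At z = 4.48 mm: the cube (footprint 30×17) is included at this height (perimeter 94.00 mm). Overall, the cross-section is a single solid region. Total boundary length (outer) = 94.00 mm.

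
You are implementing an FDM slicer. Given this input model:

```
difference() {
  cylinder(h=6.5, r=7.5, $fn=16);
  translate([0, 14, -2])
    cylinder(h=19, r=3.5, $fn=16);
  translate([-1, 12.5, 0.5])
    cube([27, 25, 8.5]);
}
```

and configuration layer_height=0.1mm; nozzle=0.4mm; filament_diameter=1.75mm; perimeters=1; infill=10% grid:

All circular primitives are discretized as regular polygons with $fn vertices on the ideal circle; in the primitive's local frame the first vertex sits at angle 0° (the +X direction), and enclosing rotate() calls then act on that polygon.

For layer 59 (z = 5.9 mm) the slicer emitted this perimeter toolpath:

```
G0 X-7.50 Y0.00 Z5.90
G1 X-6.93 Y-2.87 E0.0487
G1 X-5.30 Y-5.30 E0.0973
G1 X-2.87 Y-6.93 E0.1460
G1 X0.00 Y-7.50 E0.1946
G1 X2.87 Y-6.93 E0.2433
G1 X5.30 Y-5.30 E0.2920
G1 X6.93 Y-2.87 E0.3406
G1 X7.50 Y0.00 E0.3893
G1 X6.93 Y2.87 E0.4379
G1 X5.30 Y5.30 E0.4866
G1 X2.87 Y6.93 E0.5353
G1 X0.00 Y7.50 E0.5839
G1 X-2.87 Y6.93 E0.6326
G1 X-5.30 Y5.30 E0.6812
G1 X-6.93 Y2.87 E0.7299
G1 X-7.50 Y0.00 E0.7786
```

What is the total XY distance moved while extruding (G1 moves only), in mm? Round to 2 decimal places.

Sum the Euclidean lengths of each G1 segment: total = 46.82 mm.

46.82 mm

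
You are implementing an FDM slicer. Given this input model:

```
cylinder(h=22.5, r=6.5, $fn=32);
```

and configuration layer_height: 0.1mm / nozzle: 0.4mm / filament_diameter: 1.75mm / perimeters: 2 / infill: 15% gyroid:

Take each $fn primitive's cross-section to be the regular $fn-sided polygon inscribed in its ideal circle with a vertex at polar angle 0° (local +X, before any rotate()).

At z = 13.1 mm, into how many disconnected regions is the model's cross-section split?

At z = 13.1 mm: the cylinder: section is a regular 32-gon, circumradius r=6.5. The result has 1 disconnected region.

1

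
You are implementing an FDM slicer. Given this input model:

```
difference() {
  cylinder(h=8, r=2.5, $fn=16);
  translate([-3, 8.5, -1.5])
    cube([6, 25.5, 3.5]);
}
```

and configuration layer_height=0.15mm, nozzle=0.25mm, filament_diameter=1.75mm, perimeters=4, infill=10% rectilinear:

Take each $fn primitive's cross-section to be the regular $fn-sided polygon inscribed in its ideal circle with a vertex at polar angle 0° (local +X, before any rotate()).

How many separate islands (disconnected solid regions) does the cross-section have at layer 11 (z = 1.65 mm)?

At z = 1.65 mm: the r=2.5 cylinder contributes a regular 16-gon of circumradius 2.5; the cube at (-3, 8.5) is present — its section is the full 6×25.5 rectangle; After the difference (first − rest): starting from the r=2.5 cylinder, the 6×25.5 cube at (-3, 8.5) misses the remaining region (no effect) — 1 connected region. Overall, the cross-section is a single solid region. Island count = 1.

1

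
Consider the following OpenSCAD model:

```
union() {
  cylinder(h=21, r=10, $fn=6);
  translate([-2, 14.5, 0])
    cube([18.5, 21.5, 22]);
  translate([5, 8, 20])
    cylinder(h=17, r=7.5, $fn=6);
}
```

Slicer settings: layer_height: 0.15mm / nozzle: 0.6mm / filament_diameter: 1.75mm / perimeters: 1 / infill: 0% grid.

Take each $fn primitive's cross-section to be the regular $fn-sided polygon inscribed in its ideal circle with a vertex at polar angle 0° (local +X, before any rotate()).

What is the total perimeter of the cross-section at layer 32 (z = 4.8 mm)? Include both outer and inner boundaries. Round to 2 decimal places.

140.00 mm

At z = 4.8 mm: the cylinder: section is a regular 6-gon, circumradius r=10 (perimeter = 2·6·10.000·sin(180°/6) = 60.00 mm); the cube at (-2, 14.5) is present — its section is the full 18.5×21.5 rectangle (perimeter 80.00 mm); the cylinder at (5, 8) is not intersected at this z (z outside [20, 37]); Combining (union): the 2 present regions are separate (no shared area or edge), so areas and boundary lengths simply add and each stays a separate island — boundary = 140.00 mm. Overall, the cross-section has 2 separate islands. Total boundary length (outer) = 140.00 mm.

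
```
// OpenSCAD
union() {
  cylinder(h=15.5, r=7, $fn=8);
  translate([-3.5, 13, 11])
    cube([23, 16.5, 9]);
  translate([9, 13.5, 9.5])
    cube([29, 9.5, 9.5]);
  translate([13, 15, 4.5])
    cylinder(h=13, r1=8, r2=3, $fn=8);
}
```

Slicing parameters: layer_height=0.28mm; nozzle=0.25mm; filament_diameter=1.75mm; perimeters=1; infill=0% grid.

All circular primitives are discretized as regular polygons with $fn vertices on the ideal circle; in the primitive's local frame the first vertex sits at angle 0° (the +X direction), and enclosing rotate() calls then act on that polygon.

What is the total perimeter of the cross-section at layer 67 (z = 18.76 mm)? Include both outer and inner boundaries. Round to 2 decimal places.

116.00 mm

At z = 18.76 mm: the cylinder does not reach this height (z outside [0, 15.5]); the cube at (-3.5, 13) is present — its section is the full 23×16.5 rectangle (perimeter 79.00 mm); the 29×9.5 cube at (9, 13.5) contributes its full rectangle (perimeter 77.00 mm); the cone at (13, 15) does not reach this height (z outside [4.5, 17.5]); Merging all regions: the regions partially overlap (shared area 99.75 mm²), so the edge portions inside another operand are dropped and the merged outline is re-measured after clipping — boundary = 116.00 mm. Overall, the cross-section is a single solid region. Total boundary length (outer) = 116.00 mm.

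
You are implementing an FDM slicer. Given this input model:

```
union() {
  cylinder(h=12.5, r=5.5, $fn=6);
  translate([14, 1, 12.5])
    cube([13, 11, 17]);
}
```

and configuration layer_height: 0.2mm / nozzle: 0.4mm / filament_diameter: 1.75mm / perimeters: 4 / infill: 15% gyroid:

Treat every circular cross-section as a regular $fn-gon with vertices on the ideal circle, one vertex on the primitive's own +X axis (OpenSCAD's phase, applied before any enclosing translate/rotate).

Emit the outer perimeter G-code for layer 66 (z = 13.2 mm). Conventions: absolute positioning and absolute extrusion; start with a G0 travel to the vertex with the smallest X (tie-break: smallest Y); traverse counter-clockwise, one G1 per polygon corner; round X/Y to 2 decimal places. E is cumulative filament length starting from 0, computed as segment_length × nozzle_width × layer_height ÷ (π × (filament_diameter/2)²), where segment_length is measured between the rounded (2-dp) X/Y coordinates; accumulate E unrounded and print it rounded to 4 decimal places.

G0 X14.00 Y1.00 Z13.20
G1 X27.00 Y1.00 E0.4324
G1 X27.00 Y12.00 E0.7982
G1 X14.00 Y12.00 E1.2306
G1 X14.00 Y1.00 E1.5965

At z = 13.2 mm: the cylinder is absent (z outside [0, 12.5]); the 13×11 cube at (14, 1) contributes its full rectangle; Taking the union: only the 13×11 cube at (14, 1) is present, so the union is just that shape — 1 connected region. The outline is a single polygon with 4 vertices. Extrusion per mm of travel: 0.4 × 0.2 / (π × 0.875²) = 0.033260. Accumulating E over each segment gives final E = 1.5965.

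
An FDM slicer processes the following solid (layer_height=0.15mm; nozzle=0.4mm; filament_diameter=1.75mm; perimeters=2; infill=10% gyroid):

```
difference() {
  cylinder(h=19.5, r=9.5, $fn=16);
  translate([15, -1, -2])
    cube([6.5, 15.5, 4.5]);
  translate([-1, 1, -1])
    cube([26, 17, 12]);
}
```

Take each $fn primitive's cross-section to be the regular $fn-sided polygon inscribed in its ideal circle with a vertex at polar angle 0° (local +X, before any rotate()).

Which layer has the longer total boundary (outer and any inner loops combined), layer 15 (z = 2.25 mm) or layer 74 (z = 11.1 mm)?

Layer 15 (z = 2.25): the r=9.5 cylinder contributes a regular 16-gon of circumradius 9.5 (perimeter = 2·16·9.500·sin(180°/16) = 59.31 mm); the cube at (15, -1) (footprint 6.5×15.5) is included at this height (perimeter 44.00 mm); the cube at (-1, 1) (footprint 26×17) is included at this height (perimeter 86.00 mm); Taking the first minus the rest: starting from the r=9.5 cylinder, the 6.5×15.5 cube at (15, -1) misses the remaining region (no effect); the 26×17 cube at (-1, 1) partially overlaps it — only the 68.07 mm² overlap (of its 442.00 mm²) is removed, clipping the outline — boundary = 63.08 mm. So its perimeter = 63.08 mm. Layer 74 (z = 11.1): the cylinder: section is a regular 16-gon, circumradius r=9.5 (perimeter = 2·16·9.500·sin(180°/16) = 59.31 mm); the cube at (15, -1) does not reach this height (z outside [-2, 2.5]); the cube at (-1, 1) is absent (z outside [-1, 11]); After the difference (first − rest): none of the subtracted shapes is present at this height, so the r=9.5 cylinder is unchanged — boundary = 59.31 mm. So its perimeter = 59.31 mm. Layer 15 is larger (63.08 vs 59.31 mm).

layer 15 (z = 2.25 mm)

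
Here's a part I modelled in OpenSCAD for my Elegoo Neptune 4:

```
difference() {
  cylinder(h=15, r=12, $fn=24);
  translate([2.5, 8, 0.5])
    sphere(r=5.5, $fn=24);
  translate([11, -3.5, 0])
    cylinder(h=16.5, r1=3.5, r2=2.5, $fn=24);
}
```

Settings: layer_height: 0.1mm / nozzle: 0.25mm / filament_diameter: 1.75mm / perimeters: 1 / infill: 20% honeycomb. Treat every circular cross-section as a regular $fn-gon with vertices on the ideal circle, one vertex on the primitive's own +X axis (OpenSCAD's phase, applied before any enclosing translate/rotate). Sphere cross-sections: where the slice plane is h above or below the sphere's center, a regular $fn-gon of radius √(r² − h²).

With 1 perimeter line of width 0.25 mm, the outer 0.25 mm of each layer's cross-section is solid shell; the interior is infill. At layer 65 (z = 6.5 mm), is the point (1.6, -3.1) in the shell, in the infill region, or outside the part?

infill

At z = 6.5 mm: the r=12 cylinder contributes a regular 24-gon of circumradius 12; the sphere at (2.5, 8) does not reach this height (|z−center|=6.000 > r=5.5); the cone at (11, -3.5) contributes a regular 24-gon of circumradius 3.106 (interpolated between r1=3.5 and r2=2.5 at t=0.394); Subtracting the remaining from the first: starting from the r=12 cylinder, the cone at (11, -3.5) partially overlaps it — only the 16.55 mm² overlap (of its 29.96 mm²) is removed, clipping the outline — 1 connected region. Overall, the cross-section is a single solid region. The nearest boundary edge runs (8.00, -2.70)→(7.89, -3.50); distance from the point to it = 6.31 mm. The point is inside the cross-section and 6.31 mm from the nearest boundary — more than the 0.25 mm shell width (1 × 0.25), so it's in the infill interior.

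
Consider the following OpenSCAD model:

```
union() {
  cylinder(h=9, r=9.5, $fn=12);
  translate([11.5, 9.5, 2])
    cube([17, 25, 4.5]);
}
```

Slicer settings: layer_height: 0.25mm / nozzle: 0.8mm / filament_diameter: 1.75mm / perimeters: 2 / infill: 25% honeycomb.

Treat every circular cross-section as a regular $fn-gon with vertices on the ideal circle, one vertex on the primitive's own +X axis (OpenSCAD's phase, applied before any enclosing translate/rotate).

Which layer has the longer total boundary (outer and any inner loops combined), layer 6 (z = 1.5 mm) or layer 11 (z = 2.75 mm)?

layer 11 (z = 2.75 mm)

Layer 6 (z = 1.5): the cylinder: section is a regular 12-gon, circumradius r=9.5 (perimeter = 2·12·9.500·sin(180°/12) = 59.01 mm); the cube at (11.5, 9.5) does not reach this height (z outside [2, 6.5]); Merging all regions: only the r=9.5 cylinder is present, so the union is just that shape — boundary = 59.01 mm. So its perimeter = 59.01 mm. Layer 11 (z = 2.75): the r=9.5 cylinder gives a regular 12-gon of circumradius 9.5 (constant along its height) (perimeter = 2·12·9.500·sin(180°/12) = 59.01 mm); the cube at (11.5, 9.5) is present — its section is the full 17×25 rectangle (perimeter 84.00 mm); Taking the union: the 2 present regions are separate (no shared area or edge), so areas and boundary lengths simply add and each stays a separate island — boundary = 143.01 mm. So its perimeter = 143.01 mm. Layer 11 is larger (143.01 vs 59.01 mm).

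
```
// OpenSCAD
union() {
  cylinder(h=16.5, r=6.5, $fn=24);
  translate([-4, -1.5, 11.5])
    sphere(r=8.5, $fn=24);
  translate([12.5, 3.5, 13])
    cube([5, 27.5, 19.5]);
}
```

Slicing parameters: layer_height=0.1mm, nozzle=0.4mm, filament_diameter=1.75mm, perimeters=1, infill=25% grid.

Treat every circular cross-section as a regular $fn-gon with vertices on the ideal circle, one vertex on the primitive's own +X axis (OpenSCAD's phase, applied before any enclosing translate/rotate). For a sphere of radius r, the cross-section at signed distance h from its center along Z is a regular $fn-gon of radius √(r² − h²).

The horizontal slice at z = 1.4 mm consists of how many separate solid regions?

At z = 1.4 mm: the r=6.5 cylinder contributes a regular 24-gon of circumradius 6.5; the sphere at (-4, -1.5) does not reach this height (|z−center|=10.100 > r=8.5); the cube at (12.5, 3.5) is absent (z outside [13, 32.5]); Combining (union): only the r=6.5 cylinder is present, so the union is just that shape — 1 connected region. The result has 1 disconnected region.

1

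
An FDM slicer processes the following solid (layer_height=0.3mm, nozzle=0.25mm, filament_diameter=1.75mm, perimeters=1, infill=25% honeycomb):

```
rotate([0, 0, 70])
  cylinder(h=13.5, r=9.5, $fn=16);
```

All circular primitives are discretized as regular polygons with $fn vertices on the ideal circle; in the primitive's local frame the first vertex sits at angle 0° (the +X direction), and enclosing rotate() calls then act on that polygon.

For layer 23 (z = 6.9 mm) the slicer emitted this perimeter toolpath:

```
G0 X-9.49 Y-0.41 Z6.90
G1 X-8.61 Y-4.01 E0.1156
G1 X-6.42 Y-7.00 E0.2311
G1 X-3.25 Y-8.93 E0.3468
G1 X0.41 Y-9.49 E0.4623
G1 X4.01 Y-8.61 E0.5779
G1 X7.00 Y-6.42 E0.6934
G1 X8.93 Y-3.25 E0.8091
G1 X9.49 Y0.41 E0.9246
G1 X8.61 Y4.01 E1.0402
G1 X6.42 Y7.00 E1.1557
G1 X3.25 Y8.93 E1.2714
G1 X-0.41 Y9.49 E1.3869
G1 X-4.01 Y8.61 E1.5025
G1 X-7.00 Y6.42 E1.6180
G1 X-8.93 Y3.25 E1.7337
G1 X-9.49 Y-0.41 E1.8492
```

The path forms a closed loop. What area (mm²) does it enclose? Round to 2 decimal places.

276.27 mm²

Apply the shoelace formula to the sequence of (X, Y) vertices; enclosed area = 276.27 mm².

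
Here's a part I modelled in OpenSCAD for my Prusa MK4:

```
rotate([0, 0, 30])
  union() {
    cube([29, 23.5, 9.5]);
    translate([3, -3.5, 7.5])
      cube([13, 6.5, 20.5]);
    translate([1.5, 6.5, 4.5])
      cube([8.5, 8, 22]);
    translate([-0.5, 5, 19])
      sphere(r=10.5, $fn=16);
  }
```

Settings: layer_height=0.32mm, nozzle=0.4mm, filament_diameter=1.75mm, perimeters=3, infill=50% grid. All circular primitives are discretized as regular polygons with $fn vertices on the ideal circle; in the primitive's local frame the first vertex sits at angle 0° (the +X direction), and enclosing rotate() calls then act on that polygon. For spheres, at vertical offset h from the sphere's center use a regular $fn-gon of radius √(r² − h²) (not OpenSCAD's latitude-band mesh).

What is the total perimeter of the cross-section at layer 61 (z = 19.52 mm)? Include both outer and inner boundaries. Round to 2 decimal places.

85.10 mm

At z = 19.52 mm: the cube does not reach this height (z outside [0, 9.5]); the cube at (3, -3.5) is present — its section is the full 13×6.5 rectangle (perimeter 39.00 mm); the 8.5×8 cube at (1.5, 6.5) contributes its full rectangle (perimeter 33.00 mm); the r=10.5 sphere at (-0.5, 5) slices to a regular 16-gon of circumradius 10.487 (√(r²−h²) with h=0.52 from center) (perimeter = 2·16·10.487·sin(180°/16) = 65.47 mm); Taking the union: the regions partially overlap (shared area 83.70 mm²), so the edge portions inside another operand are dropped and the merged outline is re-measured after clipping — boundary = 85.10 mm; (whole slice rotated 30° about Z — lengths, areas and connectivity unchanged). Overall, the cross-section is a single solid region. Total boundary length (outer) = 85.10 mm.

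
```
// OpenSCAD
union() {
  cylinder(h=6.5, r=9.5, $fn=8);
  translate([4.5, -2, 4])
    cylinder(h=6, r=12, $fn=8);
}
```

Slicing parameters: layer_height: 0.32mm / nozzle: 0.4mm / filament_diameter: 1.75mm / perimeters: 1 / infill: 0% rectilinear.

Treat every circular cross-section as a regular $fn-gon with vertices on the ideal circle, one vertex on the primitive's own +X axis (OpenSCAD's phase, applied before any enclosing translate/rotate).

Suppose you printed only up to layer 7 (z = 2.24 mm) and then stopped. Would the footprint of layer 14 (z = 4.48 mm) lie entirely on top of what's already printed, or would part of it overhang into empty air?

Compare the two slices. At z = 2.24: the r=9.5 cylinder gives a regular 8-gon of circumradius 9.5 (constant along its height) (area = (8/2)·9.500²·sin(360°/8) = 255.27 mm²); the cylinder at (4.5, -2) is not intersected at this z (z outside [4, 10]); Taking the union: only the r=9.5 cylinder is present, so the union is just that shape — area = 255.27 mm². At z = 4.48: the cylinder: section is a regular 8-gon, circumradius r=9.5 (area = (8/2)·9.500²·sin(360°/8) = 255.27 mm²); the r=12 cylinder at (4.5, -2) contributes a regular 8-gon of circumradius 12 (area = (8/2)·12.000²·sin(360°/8) = 407.29 mm²); Merging all regions: the regions partially overlap — summed areas 662.56 mm² minus the doubly-counted overlap 218.30 mm² gives 444.26 mm² — area = 444.26 mm². Checking containment: at z = 4.48 the cross-section extends beyond the z = 2.24 cross-section by about 188.99 mm².

part overhangs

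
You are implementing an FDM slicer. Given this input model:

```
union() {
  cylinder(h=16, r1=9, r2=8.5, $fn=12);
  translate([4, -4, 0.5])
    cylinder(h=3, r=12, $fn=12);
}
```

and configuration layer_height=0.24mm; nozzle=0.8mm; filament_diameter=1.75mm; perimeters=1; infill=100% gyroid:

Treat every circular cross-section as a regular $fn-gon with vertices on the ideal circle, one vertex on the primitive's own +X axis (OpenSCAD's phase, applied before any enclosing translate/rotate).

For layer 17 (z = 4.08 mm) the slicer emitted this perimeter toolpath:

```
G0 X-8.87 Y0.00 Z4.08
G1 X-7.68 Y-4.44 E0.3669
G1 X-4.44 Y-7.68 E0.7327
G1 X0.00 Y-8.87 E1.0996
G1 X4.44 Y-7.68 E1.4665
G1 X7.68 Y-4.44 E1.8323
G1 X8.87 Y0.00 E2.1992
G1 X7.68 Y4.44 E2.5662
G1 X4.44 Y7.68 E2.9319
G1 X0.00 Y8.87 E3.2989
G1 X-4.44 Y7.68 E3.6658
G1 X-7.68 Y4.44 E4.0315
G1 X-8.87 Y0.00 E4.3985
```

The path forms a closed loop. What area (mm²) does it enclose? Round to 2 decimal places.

Apply the shoelace formula to the sequence of (X, Y) vertices; enclosed area = 236.07 mm².

236.07 mm²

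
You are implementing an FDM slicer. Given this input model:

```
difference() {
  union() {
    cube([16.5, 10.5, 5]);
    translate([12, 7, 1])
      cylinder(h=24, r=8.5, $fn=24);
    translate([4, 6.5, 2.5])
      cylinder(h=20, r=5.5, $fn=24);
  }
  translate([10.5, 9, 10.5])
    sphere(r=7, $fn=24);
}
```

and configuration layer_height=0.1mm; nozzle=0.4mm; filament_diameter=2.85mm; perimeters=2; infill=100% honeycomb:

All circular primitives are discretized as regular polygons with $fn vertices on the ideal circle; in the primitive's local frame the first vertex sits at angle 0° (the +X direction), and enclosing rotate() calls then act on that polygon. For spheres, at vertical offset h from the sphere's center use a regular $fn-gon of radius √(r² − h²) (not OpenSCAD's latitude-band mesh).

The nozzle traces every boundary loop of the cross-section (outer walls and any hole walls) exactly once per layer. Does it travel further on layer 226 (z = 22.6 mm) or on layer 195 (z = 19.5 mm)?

layer 195 (z = 19.5 mm)

Layer 226 (z = 22.6): the cube does not reach this height (z outside [0, 5]); the cylinder at (12, 7): section is a regular 24-gon, circumradius r=8.5 (perimeter = 2·24·8.500·sin(180°/24) = 53.25 mm); the cylinder at (4, 6.5) is absent (z outside [2.5, 22.5]); Combining (union): only the r=8.5 cylinder at (12, 7) is present, so the union is just that shape — boundary = 53.25 mm; the sphere at (10.5, 9) does not reach this height (|z−center|=12.100 > r=7); After the difference (first − rest): none of the subtracted shapes is present at this height, so that combined region is unchanged — boundary = 53.25 mm. So its perimeter = 53.25 mm. Layer 195 (z = 19.5): the cube is absent (z outside [0, 5]); the r=8.5 cylinder at (12, 7) gives a regular 24-gon of circumradius 8.5 (constant along its height) (perimeter = 2·24·8.500·sin(180°/24) = 53.25 mm); the cylinder at (4, 6.5): section is a regular 24-gon, circumradius r=5.5 (perimeter = 2·24·5.500·sin(180°/24) = 34.46 mm); Taking the union: the regions partially overlap (shared area 45.01 mm²), so the edge portions inside another operand are dropped and the merged outline is re-measured after clipping — boundary = 61.93 mm; the sphere at (10.5, 9) is not intersected at this z (|z−center|=9.000 > r=7); After the difference (first − rest): none of the subtracted shapes is present at this height, so the result so far is unchanged — boundary = 61.93 mm. So its perimeter = 61.93 mm. Layer 195 is larger (61.93 vs 53.25 mm).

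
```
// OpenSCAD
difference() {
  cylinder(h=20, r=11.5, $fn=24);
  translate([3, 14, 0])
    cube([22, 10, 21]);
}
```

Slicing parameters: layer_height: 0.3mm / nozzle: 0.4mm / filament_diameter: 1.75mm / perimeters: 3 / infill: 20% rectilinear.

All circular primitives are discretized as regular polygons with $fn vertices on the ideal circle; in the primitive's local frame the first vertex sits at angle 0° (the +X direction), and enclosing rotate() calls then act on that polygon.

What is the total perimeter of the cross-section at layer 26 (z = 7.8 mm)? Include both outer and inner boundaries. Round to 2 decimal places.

72.05 mm

At z = 7.8 mm: the r=11.5 cylinder gives a regular 24-gon of circumradius 11.5 (constant along its height) (perimeter = 2·24·11.500·sin(180°/24) = 72.05 mm); the cube at (3, 14) (footprint 22×10) is included at this height (perimeter 64.00 mm); After the difference (first − rest): starting from the r=11.5 cylinder, the 22×10 cube at (3, 14) misses the remaining region (no effect) — boundary = 72.05 mm. Overall, the cross-section is a single solid region. Total boundary length (outer) = 72.05 mm.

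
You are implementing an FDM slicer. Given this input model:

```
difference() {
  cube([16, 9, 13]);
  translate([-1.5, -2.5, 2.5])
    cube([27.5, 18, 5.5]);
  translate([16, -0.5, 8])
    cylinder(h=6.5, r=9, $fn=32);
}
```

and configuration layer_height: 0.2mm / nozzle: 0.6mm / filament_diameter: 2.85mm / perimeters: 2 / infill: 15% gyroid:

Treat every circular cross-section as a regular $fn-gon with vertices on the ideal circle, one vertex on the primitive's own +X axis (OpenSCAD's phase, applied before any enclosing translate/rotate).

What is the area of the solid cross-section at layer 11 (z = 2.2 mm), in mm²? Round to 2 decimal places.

At z = 2.2 mm: the 16×9 cube contributes its full rectangle (area 144.00 mm²); the cube at (-1.5, -2.5) does not reach this height (z outside [2.5, 8]); the cylinder at (16, -0.5) is not intersected at this z (z outside [8, 14.5]); Taking the first minus the rest: none of the subtracted shapes is present at this height, so the 16×9 cube is unchanged — area = 144.00 mm². Overall, the cross-section is a single solid region. Net area = 144.00 mm².

144.00 mm²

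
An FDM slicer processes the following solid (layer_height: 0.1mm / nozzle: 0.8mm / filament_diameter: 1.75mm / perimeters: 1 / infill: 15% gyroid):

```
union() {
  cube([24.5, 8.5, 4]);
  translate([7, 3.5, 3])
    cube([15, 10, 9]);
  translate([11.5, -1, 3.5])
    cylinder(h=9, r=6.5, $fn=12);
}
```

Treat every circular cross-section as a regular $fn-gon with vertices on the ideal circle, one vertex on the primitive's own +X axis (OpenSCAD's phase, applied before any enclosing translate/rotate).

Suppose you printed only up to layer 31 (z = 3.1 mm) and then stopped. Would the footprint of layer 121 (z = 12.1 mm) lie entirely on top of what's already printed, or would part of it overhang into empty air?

Compare the two slices. At z = 3.1: the cube (footprint 24.5×8.5) is included at this height (area 208.25 mm²); the cube at (7, 3.5) (footprint 15×10) is included at this height (area 150.00 mm²); the cylinder at (11.5, -1) is not intersected at this z (z outside [3.5, 12.5]); Combining (union): the regions partially overlap — summed areas 358.25 mm² minus the doubly-counted overlap 75.00 mm² gives 283.25 mm² — area = 283.25 mm². At z = 12.1: the cube does not reach this height (z outside [0, 4]); the cube at (7, 3.5) does not reach this height (z outside [3, 12]); the cylinder at (11.5, -1): section is a regular 12-gon, circumradius r=6.5 (area = (12/2)·6.500²·sin(360°/12) = 126.75 mm²); Taking the union: only the r=6.5 cylinder at (11.5, -1) is present, so the union is just that shape — area = 126.75 mm². Checking containment: at z = 12.1 the cross-section extends beyond the z = 3.1 cross-section by about 76.11 mm².

part overhangs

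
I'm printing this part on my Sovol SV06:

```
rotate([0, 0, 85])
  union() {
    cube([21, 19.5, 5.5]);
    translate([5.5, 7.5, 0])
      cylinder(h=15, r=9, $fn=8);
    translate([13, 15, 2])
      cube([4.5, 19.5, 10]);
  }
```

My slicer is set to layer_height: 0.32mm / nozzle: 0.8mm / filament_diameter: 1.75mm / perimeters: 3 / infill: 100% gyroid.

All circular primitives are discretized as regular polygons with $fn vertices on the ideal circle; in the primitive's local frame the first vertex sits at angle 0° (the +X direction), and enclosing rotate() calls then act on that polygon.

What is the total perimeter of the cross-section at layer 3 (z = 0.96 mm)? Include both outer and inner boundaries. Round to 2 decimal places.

83.80 mm

At z = 0.96 mm: the 21×19.5 cube contributes its full rectangle (perimeter 81.00 mm); the cylinder at (5.5, 7.5): section is a regular 8-gon, circumradius r=9 (perimeter = 2·8·9.000·sin(180°/8) = 55.11 mm); the cube at (13, 15) is not intersected at this z (z outside [2, 12]); Taking the union: the regions partially overlap (shared area 195.59 mm²), so the edge portions inside another operand are dropped and the merged outline is re-measured after clipping — boundary = 83.80 mm; (rotated 85° about Z; rotation is an isometry so areas/perimeters/island counts are preserved). Overall, the cross-section is a single solid region. Total boundary length (outer) = 83.80 mm.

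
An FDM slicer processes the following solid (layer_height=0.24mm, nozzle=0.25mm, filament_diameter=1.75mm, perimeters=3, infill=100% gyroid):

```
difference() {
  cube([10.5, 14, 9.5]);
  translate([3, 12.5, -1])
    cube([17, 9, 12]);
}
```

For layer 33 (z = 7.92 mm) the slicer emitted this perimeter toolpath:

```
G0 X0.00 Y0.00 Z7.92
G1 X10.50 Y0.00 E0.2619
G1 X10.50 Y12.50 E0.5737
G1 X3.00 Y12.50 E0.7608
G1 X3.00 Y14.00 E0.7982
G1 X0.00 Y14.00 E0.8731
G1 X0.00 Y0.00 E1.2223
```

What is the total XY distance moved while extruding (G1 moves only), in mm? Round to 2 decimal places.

49.00 mm

Sum the Euclidean lengths of each G1 segment: total = 49.00 mm.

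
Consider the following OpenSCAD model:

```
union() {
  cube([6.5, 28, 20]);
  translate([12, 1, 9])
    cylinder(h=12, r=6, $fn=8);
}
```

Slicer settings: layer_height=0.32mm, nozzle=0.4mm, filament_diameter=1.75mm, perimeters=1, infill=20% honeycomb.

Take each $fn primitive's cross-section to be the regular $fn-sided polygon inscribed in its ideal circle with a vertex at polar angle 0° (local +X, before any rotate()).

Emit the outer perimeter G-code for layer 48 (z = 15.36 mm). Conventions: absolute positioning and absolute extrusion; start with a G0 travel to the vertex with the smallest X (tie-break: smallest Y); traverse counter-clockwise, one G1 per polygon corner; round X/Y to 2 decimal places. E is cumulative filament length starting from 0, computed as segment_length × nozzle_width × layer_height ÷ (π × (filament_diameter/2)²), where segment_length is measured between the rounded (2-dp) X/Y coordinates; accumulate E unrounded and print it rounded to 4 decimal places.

At z = 15.36 mm: the cube (footprint 6.5×28) is included at this height; the r=6 cylinder at (12, 1) contributes a regular 8-gon of circumradius 6; Taking the union: the regions partially overlap (shared area 0.59 mm²), so overlapping operands fuse into one piece — 1 connected region. The outline is a single polygon with 12 vertices. Extrusion per mm of travel: 0.4 × 0.32 / (π × 0.875²) = 0.053216. Accumulating E over each segment gives final E = 5.3768.

G0 X0.00 Y0.00 Z15.36
G1 X6.41 Y0.00 E0.3411
G1 X7.76 Y-3.24 E0.5279
G1 X12.00 Y-5.00 E0.7722
G1 X16.24 Y-3.24 E1.0165
G1 X18.00 Y1.00 E1.2608
G1 X16.24 Y5.24 E1.5051
G1 X12.00 Y7.00 E1.7494
G1 X7.76 Y5.24 E1.9937
G1 X6.50 Y2.21 E2.1684
G1 X6.50 Y28.00 E3.5408
G1 X0.00 Y28.00 E3.8867
G1 X0.00 Y0.00 E5.3768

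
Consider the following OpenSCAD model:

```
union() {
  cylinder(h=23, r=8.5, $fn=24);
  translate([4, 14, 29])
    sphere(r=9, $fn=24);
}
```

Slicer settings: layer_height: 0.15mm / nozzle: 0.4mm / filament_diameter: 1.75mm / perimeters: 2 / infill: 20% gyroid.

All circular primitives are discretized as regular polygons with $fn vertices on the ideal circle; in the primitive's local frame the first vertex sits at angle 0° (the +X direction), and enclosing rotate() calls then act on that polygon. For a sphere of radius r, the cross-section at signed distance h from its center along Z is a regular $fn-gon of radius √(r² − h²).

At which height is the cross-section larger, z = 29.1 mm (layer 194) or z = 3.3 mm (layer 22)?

Layer 194 (z = 29.1): the cylinder is not intersected at this z (z outside [0, 23]); the sphere at (4, 14): section is a regular 24-gon, circumradius = √(r²−h²) = √(9²−0.1²) = 8.999 (area = (24/2)·8.999²·sin(360°/24) = 251.54 mm²); Combining (union): only the r=9 sphere at (4, 14) is present, so the union is just that shape — area = 251.54 mm². So its area = 251.54 mm². Layer 22 (z = 3.3): the r=8.5 cylinder contributes a regular 24-gon of circumradius 8.5 (area = (24/2)·8.500²·sin(360°/24) = 224.40 mm²); the sphere at (4, 14) is not intersected at this z (|z−center|=25.700 > r=9); Merging all regions: only the r=8.5 cylinder is present, so the union is just that shape — area = 224.40 mm². So its area = 224.40 mm². Layer 194 is larger (251.54 vs 224.40 mm²).

layer 194 (z = 29.1 mm)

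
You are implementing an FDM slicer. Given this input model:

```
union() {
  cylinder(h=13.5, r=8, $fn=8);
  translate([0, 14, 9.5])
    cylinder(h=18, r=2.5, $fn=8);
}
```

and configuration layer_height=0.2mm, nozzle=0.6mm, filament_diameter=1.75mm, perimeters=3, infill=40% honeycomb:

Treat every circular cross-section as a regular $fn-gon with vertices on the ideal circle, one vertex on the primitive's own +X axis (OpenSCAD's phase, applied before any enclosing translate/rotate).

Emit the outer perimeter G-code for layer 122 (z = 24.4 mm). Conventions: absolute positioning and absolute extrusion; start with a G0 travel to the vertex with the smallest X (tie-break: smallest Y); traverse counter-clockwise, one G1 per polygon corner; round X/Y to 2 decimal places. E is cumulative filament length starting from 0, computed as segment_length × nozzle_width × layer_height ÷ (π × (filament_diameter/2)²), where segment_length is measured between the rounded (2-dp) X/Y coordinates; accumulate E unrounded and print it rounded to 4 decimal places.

G0 X-2.50 Y14.00 Z24.40
G1 X-1.77 Y12.23 E0.0955
G1 X0.00 Y11.50 E0.1910
G1 X1.77 Y12.23 E0.2866
G1 X2.50 Y14.00 E0.3821
G1 X1.77 Y15.77 E0.4776
G1 X0.00 Y16.50 E0.5731
G1 X-1.77 Y15.77 E0.6686
G1 X-2.50 Y14.00 E0.7642

At z = 24.4 mm: the cylinder does not reach this height (z outside [0, 13.5]); the cylinder at (0, 14): section is a regular 8-gon, circumradius r=2.5; Taking the union: only the r=2.5 cylinder at (0, 14) is present, so the union is just that shape — 1 connected region. The outline is a single polygon with 8 vertices. Extrusion per mm of travel: 0.6 × 0.2 / (π × 0.875²) = 0.049890. Accumulating E over each segment gives final E = 0.7642.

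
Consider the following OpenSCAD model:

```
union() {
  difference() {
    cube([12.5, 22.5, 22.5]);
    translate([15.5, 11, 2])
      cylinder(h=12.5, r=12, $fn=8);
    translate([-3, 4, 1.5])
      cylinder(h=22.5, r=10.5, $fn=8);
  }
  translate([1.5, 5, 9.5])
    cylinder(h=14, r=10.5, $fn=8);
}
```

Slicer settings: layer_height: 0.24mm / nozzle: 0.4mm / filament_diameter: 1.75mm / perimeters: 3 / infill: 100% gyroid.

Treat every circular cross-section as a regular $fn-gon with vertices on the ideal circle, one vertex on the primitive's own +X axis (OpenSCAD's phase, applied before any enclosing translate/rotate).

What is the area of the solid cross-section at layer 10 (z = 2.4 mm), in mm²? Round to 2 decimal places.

79.79 mm²

At z = 2.4 mm: the cube is present — its section is the full 12.5×22.5 rectangle (area 281.25 mm²); the r=12 cylinder at (15.5, 11) gives a regular 8-gon of circumradius 12 (constant along its height) (area = (8/2)·12.000²·sin(360°/8) = 407.29 mm²); the cylinder at (-3, 4): section is a regular 8-gon, circumradius r=10.5 (area = (8/2)·10.500²·sin(360°/8) = 311.83 mm²); Subtracting the remaining from the first: starting from the 12.5×22.5 cube (281.25 mm²), the r=12 cylinder at (15.5, 11) partially overlaps it — only the 135.37 mm² overlap (of its 407.29 mm²) is removed, clipping the outline; the r=10.5 cylinder at (-3, 4) partially overlaps it — only the 66.08 mm² overlap (of its 311.83 mm²) is removed, clipping the outline — area = 79.79 mm²; the cylinder at (1.5, 5) is not intersected at this z (z outside [9.5, 23.5]); Merging all regions: only the result so far is present, so the union is just that shape — area = 79.79 mm². Overall, the cross-section has 2 separate islands. Net area = 79.79 mm².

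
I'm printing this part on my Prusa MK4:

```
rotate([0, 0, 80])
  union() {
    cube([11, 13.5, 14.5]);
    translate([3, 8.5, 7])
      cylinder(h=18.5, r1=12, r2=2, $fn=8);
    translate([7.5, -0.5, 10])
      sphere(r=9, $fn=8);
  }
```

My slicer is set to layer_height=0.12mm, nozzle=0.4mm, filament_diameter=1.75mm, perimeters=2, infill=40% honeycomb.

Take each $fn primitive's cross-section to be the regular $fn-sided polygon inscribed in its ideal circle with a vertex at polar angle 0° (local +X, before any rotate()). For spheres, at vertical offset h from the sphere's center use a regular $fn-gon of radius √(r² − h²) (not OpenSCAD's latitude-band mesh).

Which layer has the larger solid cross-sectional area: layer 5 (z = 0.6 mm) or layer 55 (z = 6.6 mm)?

layer 55 (z = 6.6 mm)

Layer 5 (z = 0.6): the cube is present — its section is the full 11×13.5 rectangle (area 148.50 mm²); the cone at (3, 8.5) does not reach this height (z outside [7, 25.5]); the sphere at (7.5, -0.5) is not intersected at this z (|z−center|=9.400 > r=9); Merging all regions: only the 11×13.5 cube is present, so the union is just that shape — area = 148.50 mm²; (rotated 80° about Z; rotation is an isometry so areas/perimeters/island counts are preserved). So its area = 148.50 mm². Layer 55 (z = 6.6): the cube is present — its section is the full 11×13.5 rectangle (area 148.50 mm²); the cone at (3, 8.5) is absent (z outside [7, 25.5]); the r=9 sphere at (7.5, -0.5) contributes a regular 8-gon of circumradius √(9²−3.4²) = 8.333 (area = (8/2)·8.333²·sin(360°/8) = 196.41 mm²); Merging all regions: the regions partially overlap — summed areas 344.91 mm² minus the doubly-counted overlap 69.39 mm² gives 275.51 mm² — area = 275.51 mm²; (rotated 80° about Z; rotation is an isometry so areas/perimeters/island counts are preserved). So its area = 275.51 mm². Layer 55 is larger (275.51 vs 148.50 mm²).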